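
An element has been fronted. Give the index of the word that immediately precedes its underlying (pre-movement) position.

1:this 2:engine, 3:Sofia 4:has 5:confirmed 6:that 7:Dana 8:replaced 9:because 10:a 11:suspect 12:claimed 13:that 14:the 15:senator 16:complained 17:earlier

The displaced element is "this engine" (word 2).
It is linked across 1 clause boundary (that).
It functions as the direct object of "replaced", so the gap sits immediately after word 8 ("replaced").
Base order: Sofia has confirmed that Dana replaced this engine because a suspect claimed that the senator complained earlier.

8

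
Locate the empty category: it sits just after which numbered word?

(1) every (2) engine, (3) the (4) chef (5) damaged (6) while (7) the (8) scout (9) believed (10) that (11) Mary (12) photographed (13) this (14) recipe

5

The displaced element is "every engine" (word 2).
It functions as the direct object of "damaged", so the gap sits immediately after word 5 ("damaged").
Base order: The chef damaged every engine while the scout believed that Mary photographed this recipe.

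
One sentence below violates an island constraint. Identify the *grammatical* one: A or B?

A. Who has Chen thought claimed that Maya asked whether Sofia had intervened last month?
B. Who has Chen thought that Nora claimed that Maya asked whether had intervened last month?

In B, the wh-phrase is extracted from inside a wh-island (introduced by "whether"), which blocks movement.
In A, the extraction path crosses only that-complement boundaries, which are transparent.
So A is grammatical.

A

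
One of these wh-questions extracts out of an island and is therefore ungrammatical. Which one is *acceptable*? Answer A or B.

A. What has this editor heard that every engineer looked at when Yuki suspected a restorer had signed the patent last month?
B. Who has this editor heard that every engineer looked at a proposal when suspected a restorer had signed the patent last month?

A

In B, the wh-phrase is extracted from inside an adjunct island (introduced by "when"), which blocks movement.
In A, the extraction path crosses only that-complement boundaries, which are transparent.
So A is grammatical.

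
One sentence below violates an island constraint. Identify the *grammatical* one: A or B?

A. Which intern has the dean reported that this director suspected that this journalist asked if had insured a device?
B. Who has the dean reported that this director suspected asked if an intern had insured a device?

In A, the wh-phrase is extracted from inside a wh-island (introduced by "if"), which blocks movement.
In B, the extraction path crosses only that-complement boundaries, which are transparent.
So B is grammatical.

B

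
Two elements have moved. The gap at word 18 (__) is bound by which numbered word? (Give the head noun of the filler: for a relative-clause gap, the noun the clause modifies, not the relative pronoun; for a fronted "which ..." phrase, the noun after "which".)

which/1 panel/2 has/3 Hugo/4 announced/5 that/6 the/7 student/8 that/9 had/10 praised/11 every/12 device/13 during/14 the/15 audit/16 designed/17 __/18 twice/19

The marked gap is the direct object of "designed".
Its filler is the fronted wh-phrase "which panel", at word 2.
(The other dependency links word 8 to a gap after word 9.)

2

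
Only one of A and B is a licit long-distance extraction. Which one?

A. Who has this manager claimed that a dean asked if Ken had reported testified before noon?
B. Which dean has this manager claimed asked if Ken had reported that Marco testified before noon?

In A, the wh-phrase is extracted from inside a wh-island (introduced by "if"), which blocks movement.
In B, the extraction path crosses only that-complement boundaries, which are transparent.
So B is grammatical.

B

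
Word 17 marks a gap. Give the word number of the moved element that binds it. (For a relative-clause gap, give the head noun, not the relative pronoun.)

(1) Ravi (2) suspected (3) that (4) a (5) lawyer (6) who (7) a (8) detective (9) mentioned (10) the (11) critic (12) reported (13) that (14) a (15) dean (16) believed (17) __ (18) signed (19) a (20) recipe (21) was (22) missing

5

The gap at 17 is the subject of "signed", inside a relative clause.
The relative pronoun is "who" (word 6); it is bound by the head noun immediately before it.
Its filler is the head noun "lawyer", at word 5.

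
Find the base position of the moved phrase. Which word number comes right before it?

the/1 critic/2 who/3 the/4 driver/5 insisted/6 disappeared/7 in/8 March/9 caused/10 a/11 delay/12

6

The displaced element is "the critic" (word 2).
It is linked across 1 clause boundary (Ø).
It functions as the subject of "disappeared", so the gap sits immediately after word 6 ("insisted").
Base order: The driver insisted that the critic disappeared in March.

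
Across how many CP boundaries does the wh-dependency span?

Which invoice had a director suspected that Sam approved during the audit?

"which invoice" is extracted from the object of "approved".
Boundaries crossed, outermost first: [that] — 1 in total.

1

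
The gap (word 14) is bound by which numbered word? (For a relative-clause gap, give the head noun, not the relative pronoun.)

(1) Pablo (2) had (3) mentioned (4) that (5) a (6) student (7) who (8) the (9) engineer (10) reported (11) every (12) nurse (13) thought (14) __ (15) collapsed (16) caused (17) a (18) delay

The gap at 14 is the subject of "collapsed", inside a relative clause.
The relative pronoun is "who" (word 7); it is bound by the head noun immediately before it.
Its filler is the head noun "student", at word 6.

6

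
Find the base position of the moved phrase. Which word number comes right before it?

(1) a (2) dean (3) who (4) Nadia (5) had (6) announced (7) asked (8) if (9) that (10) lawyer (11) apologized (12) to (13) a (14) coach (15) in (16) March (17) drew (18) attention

The displaced element is "a dean" (word 2).
It is linked across 1 clause boundary (Ø).
It functions as the subject of "asked", so the gap sits immediately after word 6 ("announced").
Base order: Nadia had announced that a dean asked if that lawyer apologized to a coach in March.

6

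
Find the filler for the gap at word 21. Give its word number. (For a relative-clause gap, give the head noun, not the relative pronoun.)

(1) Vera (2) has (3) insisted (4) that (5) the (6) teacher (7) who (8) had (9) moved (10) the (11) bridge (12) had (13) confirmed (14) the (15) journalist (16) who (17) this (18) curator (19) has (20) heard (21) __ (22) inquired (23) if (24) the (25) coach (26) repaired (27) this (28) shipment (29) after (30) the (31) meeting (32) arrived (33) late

The gap at 21 is the subject of "inquired", inside a relative clause.
The relative pronoun is "who" (word 16); it is bound by the head noun immediately before it.
Its filler is the head noun "journalist", at word 15.

15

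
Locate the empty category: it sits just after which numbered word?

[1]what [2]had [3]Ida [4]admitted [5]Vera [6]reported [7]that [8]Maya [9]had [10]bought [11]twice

The displaced element is "what" (word 1).
It is linked across 2 clause boundaries (Ø → that).
It functions as the direct object of "bought", so the gap sits immediately after word 10 ("bought").
Base order: Ida had admitted Vera reported that Maya had bought what twice.

10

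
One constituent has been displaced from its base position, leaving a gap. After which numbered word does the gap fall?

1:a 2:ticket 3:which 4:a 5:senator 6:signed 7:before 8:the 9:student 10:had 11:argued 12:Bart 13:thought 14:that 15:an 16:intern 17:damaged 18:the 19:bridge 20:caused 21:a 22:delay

6

The displaced element is "a ticket" (word 2).
It functions as the direct object of "signed", so the gap sits immediately after word 6 ("signed").
Base order: A senator signed a ticket before the student had argued Bart thought that an intern damaged the bridge.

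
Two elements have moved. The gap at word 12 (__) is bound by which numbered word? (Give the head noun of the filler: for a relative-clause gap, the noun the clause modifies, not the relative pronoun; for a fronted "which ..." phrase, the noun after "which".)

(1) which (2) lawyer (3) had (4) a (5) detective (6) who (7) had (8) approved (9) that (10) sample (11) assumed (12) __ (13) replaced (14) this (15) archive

The marked gap is the subject of "replaced".
Its filler is the fronted wh-phrase "which lawyer", at word 2.
(The other dependency links word 5 to a gap after word 6.)

2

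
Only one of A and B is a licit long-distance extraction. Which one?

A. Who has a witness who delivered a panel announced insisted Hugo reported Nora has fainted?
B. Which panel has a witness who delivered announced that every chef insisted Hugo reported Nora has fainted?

A

In B, the wh-phrase is extracted from inside a complex-NP island (relative clause) (introduced by "who"), which blocks movement.
In A, the extraction path crosses only that-complement boundaries, which are transparent.
So A is grammatical.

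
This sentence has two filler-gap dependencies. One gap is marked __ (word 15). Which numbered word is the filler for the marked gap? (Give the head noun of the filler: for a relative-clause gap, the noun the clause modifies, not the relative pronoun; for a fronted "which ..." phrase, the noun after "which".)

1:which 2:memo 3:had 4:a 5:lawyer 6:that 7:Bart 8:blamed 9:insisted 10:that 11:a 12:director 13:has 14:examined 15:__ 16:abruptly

The marked gap is the direct object of "examined".
Its filler is the fronted wh-phrase "which memo", at word 2.
(The other dependency links word 5 to a gap after word 8.)

2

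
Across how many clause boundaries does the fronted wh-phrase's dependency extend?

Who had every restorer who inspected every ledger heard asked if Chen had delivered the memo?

1

"who" is extracted from the subject of "asked".
Boundaries crossed, outermost first: [Ø] — 1 in total.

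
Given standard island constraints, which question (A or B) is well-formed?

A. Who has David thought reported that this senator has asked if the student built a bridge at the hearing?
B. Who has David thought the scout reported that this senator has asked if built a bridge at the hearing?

In B, the wh-phrase is extracted from inside a wh-island (introduced by "if"), which blocks movement.
In A, the extraction path crosses only that-complement boundaries, which are transparent.
So A is grammatical.

A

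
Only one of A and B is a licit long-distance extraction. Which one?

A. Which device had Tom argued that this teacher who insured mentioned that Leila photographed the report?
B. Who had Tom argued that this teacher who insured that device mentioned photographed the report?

In A, the wh-phrase is extracted from inside a complex-NP island (relative clause) (introduced by "who"), which blocks movement.
In B, the extraction path crosses only that-complement boundaries, which are transparent.
So B is grammatical.

B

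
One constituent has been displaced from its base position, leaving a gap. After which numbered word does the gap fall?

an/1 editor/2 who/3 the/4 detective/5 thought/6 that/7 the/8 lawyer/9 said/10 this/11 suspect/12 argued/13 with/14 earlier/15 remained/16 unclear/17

14

The displaced element is "an editor" (word 2).
It is linked across 2 clause boundaries (that → Ø).
It functions as the object of the preposition "with" of "argued", so the gap sits immediately after word 14 ("with").
Base order: The detective thought that the lawyer said this suspect argued with an editor earlier.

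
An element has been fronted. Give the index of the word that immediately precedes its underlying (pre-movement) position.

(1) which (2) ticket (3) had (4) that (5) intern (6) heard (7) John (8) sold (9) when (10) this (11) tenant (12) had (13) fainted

8

The displaced element is "which ticket" (word 2).
It is linked across 1 clause boundary (Ø).
It functions as the direct object of "sold", so the gap sits immediately after word 8 ("sold").
Base order: That intern had heard John sold which ticket when this tenant had fainted.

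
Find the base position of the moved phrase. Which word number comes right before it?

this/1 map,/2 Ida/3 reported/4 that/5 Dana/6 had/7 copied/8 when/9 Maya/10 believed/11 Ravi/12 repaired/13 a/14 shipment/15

8

The displaced element is "this map" (word 2).
It is linked across 1 clause boundary (that).
It functions as the direct object of "copied", so the gap sits immediately after word 8 ("copied").
Base order: Ida reported that Dana had copied this map when Maya believed Ravi repaired a shipment.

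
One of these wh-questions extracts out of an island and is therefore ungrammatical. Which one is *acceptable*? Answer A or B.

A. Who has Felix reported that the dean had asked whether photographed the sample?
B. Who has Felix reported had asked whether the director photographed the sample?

B

In A, the wh-phrase is extracted from inside a wh-island (introduced by "whether"), which blocks movement.
In B, the extraction path crosses only that-complement boundaries, which are transparent.
So B is grammatical.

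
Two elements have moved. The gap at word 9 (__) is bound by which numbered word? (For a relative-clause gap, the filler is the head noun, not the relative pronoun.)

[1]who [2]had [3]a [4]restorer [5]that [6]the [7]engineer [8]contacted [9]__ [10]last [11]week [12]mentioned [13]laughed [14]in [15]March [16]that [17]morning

The marked gap is inside the relative clause, the direct object of "contacted".
Its filler is the head noun "restorer" (via "that"), at word 4.
(The other dependency links word 1 to a gap after word 12.)

4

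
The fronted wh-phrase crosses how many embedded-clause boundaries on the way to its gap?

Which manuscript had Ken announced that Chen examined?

1

"which manuscript" is extracted from the object of "examined".
Boundaries crossed, outermost first: [that] — 1 in total.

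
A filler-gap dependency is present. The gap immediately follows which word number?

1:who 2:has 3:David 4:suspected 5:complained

The displaced element is "who" (word 1).
It is linked across 1 clause boundary (Ø).
It functions as the subject of "complained", so the gap sits immediately after word 4 ("suspected").
Base order: David has suspected that who complained.

4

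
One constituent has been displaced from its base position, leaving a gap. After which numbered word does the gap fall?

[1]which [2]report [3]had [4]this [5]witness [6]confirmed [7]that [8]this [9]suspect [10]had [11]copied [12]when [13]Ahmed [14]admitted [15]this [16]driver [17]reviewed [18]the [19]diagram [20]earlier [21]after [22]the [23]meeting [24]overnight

The displaced element is "which report" (word 2).
It is linked across 1 clause boundary (that).
It functions as the direct object of "copied", so the gap sits immediately after word 11 ("copied").
Base order: This witness had confirmed that this suspect had copied which report when Ahmed admitted this driver reviewed the diagram earlier after the meeting overnight.

11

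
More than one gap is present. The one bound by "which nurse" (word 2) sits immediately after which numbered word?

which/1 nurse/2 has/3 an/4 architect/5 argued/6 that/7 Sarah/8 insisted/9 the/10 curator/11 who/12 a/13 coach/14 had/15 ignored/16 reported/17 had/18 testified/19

17

The displaced element is "which nurse" (word 2).
It is linked across 3 clause boundaries (that → Ø → Ø).
It functions as the subject of "testified", so the gap sits immediately after word 17 ("reported").
Base order: An architect has argued that Sarah insisted the curator who a coach had ignored reported that which nurse had testified.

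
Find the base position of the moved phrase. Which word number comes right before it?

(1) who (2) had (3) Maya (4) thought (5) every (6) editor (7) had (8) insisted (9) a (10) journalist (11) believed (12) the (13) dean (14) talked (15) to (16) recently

15

The displaced element is "who" (word 1).
It is linked across 3 clause boundaries (Ø → Ø → Ø).
It functions as the object of the preposition "to" of "talked", so the gap sits immediately after word 15 ("to").
Base order: Maya had thought every editor had insisted a journalist believed the dean talked to who recently.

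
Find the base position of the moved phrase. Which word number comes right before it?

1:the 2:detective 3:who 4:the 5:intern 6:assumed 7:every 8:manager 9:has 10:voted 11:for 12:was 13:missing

11

The displaced element is "the detective" (word 2).
It is linked across 1 clause boundary (Ø).
It functions as the object of the preposition "for" of "voted", so the gap sits immediately after word 11 ("for").
Base order: The intern assumed every manager has voted for the detective.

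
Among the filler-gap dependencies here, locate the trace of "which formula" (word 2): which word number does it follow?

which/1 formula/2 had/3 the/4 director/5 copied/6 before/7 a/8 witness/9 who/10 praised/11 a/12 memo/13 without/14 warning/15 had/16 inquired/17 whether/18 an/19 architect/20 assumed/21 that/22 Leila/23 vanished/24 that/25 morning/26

The displaced element is "which formula" (word 2).
It functions as the direct object of "copied", so the gap sits immediately after word 6 ("copied").
Base order: The director had copied which formula before a witness who praised a memo without warning had inquired whether an architect assumed that Leila vanished that morning.

6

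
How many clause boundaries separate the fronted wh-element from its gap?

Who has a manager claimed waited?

1

"who" is extracted from the subject of "waited".
Boundaries crossed, outermost first: [Ø] — 1 in total.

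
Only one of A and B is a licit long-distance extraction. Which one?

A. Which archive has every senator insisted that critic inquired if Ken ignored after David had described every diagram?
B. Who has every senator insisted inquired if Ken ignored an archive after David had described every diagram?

In A, the wh-phrase is extracted from inside a wh-island (introduced by "if"), which blocks movement.
In B, the extraction path crosses only that-complement boundaries, which are transparent.
So B is grammatical.

B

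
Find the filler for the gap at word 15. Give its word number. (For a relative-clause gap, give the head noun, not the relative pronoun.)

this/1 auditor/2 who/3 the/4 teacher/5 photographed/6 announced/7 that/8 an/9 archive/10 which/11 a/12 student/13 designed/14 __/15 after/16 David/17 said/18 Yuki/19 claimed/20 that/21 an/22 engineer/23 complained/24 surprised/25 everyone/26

The gap at 15 is the object of "designed", inside a relative clause.
The relative pronoun is "which" (word 11); it is bound by the head noun immediately before it.
Its filler is the head noun "archive", at word 10.

10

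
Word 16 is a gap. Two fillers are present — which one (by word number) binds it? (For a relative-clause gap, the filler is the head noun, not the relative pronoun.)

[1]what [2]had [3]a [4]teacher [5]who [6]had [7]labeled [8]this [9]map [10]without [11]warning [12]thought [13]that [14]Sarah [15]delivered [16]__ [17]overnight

The marked gap is the direct object of "delivered".
Its filler is the fronted wh-phrase "what", at word 1.
(The other dependency links word 4 to a gap after word 5.)

1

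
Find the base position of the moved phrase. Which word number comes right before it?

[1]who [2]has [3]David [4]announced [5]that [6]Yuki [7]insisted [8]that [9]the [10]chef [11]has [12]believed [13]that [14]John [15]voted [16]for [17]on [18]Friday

The displaced element is "who" (word 1).
It is linked across 3 clause boundaries (that → that → that).
It functions as the object of the preposition "for" of "voted", so the gap sits immediately after word 16 ("for").
Base order: David has announced that Yuki insisted that the chef has believed that John voted for who on Friday.

16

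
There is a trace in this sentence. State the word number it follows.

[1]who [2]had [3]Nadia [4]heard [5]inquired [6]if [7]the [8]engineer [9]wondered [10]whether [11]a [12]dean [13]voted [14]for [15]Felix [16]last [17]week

The displaced element is "who" (word 1).
It is linked across 1 clause boundary (Ø).
It functions as the subject of "inquired", so the gap sits immediately after word 4 ("heard").
Base order: Nadia had heard that who inquired if the engineer wondered whether a dean voted for Felix last week.

4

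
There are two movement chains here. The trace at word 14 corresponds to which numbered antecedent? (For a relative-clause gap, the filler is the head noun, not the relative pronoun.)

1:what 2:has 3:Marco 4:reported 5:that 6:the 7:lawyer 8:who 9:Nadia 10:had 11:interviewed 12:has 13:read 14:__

1

The marked gap is the direct object of "read".
Its filler is the fronted wh-phrase "what", at word 1.
(The other dependency links word 7 to a gap after word 11.)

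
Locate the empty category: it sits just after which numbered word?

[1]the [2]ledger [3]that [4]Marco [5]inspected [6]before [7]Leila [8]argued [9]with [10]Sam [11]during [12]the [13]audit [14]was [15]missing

The displaced element is "the ledger" (word 2).
It functions as the direct object of "inspected", so the gap sits immediately after word 5 ("inspected").
Base order: Marco inspected the ledger before Leila argued with Sam during the audit.

5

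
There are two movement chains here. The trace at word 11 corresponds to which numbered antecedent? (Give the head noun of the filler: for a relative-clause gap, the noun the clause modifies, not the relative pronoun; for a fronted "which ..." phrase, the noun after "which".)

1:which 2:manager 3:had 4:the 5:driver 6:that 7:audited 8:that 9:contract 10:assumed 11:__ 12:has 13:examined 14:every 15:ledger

2

The marked gap is the subject of "examined".
Its filler is the fronted wh-phrase "which manager", at word 2.
(The other dependency links word 5 to a gap after word 6.)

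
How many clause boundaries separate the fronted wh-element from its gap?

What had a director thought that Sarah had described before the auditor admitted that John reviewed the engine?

1

"what" is extracted from the object of "described".
Boundaries crossed, outermost first: [that] — 1 in total.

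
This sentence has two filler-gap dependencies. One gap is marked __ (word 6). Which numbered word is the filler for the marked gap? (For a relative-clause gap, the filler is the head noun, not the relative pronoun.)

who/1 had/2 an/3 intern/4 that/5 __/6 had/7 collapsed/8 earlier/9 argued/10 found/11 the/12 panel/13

4

The marked gap is inside the relative clause, the subject of "collapsed".
Its filler is the head noun "intern" (via "that"), at word 4.
(The other dependency links word 1 to a gap after word 10.)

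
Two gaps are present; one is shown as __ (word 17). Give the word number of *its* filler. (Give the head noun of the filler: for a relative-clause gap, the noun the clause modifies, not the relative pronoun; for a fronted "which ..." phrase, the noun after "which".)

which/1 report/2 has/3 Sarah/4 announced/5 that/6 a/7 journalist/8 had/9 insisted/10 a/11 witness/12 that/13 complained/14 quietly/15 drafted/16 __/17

The marked gap is the direct object of "drafted".
Its filler is the fronted wh-phrase "which report", at word 2.
(The other dependency links word 12 to a gap after word 13.)

2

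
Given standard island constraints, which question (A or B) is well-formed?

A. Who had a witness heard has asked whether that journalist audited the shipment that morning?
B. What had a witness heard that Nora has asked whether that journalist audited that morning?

In B, the wh-phrase is extracted from inside a wh-island (introduced by "whether"), which blocks movement.
In A, the extraction path crosses only that-complement boundaries, which are transparent.
So A is grammatical.

A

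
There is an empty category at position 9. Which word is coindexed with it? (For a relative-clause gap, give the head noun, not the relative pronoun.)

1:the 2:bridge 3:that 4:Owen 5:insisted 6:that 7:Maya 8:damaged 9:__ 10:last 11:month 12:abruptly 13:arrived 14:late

2

The gap at 9 is the object of "damaged", inside a relative clause.
The relative pronoun is "that" (word 3); it is bound by the head noun immediately before it.
Its filler is the head noun "bridge", at word 2.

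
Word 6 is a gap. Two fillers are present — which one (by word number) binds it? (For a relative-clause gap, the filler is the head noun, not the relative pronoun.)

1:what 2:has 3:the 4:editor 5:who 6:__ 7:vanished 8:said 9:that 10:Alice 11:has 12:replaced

4

The marked gap is inside the relative clause, the subject of "vanished".
Its filler is the head noun "editor" (via "who"), at word 4.
(The other dependency links word 1 to a gap after word 12.)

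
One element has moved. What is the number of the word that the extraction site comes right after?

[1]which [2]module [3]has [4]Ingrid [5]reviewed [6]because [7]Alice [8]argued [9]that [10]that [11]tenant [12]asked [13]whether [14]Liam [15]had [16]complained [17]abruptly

The displaced element is "which module" (word 2).
It functions as the direct object of "reviewed", so the gap sits immediately after word 5 ("reviewed").
Base order: Ingrid has reviewed which module because Alice argued that that tenant asked whether Liam had complained abruptly.

5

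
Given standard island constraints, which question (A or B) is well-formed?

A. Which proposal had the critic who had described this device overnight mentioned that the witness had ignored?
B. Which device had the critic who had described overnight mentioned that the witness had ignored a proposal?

A

In B, the wh-phrase is extracted from inside a complex-NP island (relative clause) (introduced by "who"), which blocks movement.
In A, the extraction path crosses only that-complement boundaries, which are transparent.
So A is grammatical.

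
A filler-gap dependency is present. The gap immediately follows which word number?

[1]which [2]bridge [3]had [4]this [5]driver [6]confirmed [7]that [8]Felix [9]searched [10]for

The displaced element is "which bridge" (word 2).
It is linked across 1 clause boundary (that).
It functions as the object of the preposition "for" of "searched", so the gap sits immediately after word 10 ("for").
Base order: This driver had confirmed that Felix searched for which bridge.

10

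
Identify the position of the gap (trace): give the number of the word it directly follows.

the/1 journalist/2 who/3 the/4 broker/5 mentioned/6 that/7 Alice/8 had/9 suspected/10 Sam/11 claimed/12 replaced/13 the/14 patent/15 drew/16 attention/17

12

The displaced element is "the journalist" (word 2).
It is linked across 3 clause boundaries (that → Ø → Ø).
It functions as the subject of "replaced", so the gap sits immediately after word 12 ("claimed").
Base order: The broker mentioned that Alice had suspected Sam claimed the journalist replaced the patent.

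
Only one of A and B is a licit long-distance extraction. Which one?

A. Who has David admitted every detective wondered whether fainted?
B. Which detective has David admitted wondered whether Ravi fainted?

B

In A, the wh-phrase is extracted from inside a wh-island (introduced by "whether"), which blocks movement.
In B, the extraction path crosses only that-complement boundaries, which are transparent.
So B is grammatical.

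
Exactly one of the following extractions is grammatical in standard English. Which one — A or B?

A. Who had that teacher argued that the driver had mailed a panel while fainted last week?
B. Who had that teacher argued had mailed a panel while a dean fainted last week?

B

In A, the wh-phrase is extracted from inside an adjunct island (introduced by "while"), which blocks movement.
In B, the extraction path crosses only that-complement boundaries, which are transparent.
So B is grammatical.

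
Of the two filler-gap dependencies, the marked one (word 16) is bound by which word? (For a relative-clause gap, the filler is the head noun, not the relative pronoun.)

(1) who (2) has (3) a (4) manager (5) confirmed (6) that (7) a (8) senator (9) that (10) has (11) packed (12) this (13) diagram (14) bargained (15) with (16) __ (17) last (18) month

The marked gap is the object of the preposition "with" of "bargained".
Its filler is the fronted wh-phrase "who", at word 1.
(The other dependency links word 8 to a gap after word 9.)

1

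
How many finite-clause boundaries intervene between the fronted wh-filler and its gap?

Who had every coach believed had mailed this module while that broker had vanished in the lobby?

"who" is extracted from the subject of "mailed".
Boundaries crossed, outermost first: [Ø] — 1 in total.

1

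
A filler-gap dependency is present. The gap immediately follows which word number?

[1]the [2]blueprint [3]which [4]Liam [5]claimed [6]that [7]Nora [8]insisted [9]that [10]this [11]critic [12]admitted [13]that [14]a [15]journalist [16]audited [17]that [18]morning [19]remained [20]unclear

16

The displaced element is "the blueprint" (word 2).
It is linked across 3 clause boundaries (that → that → that).
It functions as the direct object of "audited", so the gap sits immediately after word 16 ("audited").
Base order: Liam claimed that Nora insisted that this critic admitted that a journalist audited the blueprint that morning.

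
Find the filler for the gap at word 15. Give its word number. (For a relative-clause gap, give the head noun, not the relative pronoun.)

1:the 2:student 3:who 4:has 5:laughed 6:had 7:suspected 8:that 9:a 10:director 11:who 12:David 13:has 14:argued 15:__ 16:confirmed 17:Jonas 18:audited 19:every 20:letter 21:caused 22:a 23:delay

10

The gap at 15 is the subject of "confirmed", inside a relative clause.
The relative pronoun is "who" (word 11); it is bound by the head noun immediately before it.
Its filler is the head noun "director", at word 10.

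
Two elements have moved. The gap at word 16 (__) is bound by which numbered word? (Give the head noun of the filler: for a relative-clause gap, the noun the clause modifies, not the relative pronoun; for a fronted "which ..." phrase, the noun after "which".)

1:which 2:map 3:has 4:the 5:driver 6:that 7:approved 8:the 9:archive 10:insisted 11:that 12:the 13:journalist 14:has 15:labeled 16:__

2

The marked gap is the direct object of "labeled".
Its filler is the fronted wh-phrase "which map", at word 2.
(The other dependency links word 5 to a gap after word 6.)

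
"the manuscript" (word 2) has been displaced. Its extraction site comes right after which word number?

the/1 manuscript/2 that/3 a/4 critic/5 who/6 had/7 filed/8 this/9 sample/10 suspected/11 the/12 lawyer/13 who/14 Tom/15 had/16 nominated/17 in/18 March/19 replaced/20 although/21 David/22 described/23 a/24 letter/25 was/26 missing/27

The displaced element is "the manuscript" (word 2).
It is linked across 1 clause boundary (Ø).
It functions as the direct object of "replaced", so the gap sits immediately after word 20 ("replaced").
Base order: A critic who had filed this sample suspected the lawyer who Tom had nominated in March replaced the manuscript although David described a letter.

20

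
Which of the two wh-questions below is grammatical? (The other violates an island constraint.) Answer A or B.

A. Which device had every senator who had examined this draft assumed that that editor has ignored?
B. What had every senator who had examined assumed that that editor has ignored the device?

A

In B, the wh-phrase is extracted from inside a complex-NP island (relative clause) (introduced by "who"), which blocks movement.
In A, the extraction path crosses only that-complement boundaries, which are transparent.
So A is grammatical.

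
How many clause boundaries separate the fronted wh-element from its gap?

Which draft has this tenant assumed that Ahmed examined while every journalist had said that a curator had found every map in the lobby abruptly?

"which draft" is extracted from the object of "examined".
Boundaries crossed, outermost first: [that] — 1 in total.

1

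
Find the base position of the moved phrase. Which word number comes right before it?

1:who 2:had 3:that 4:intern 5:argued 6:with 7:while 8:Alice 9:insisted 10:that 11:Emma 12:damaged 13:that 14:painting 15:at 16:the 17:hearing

The displaced element is "who" (word 1).
It functions as the object of the preposition "with" of "argued", so the gap sits immediately after word 6 ("with").
Base order: That intern had argued with who while Alice insisted that Emma damaged that painting at the hearing.

6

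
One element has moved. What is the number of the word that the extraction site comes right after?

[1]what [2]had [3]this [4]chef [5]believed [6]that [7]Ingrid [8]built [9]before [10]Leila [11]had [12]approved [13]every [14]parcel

8

The displaced element is "what" (word 1).
It is linked across 1 clause boundary (that).
It functions as the direct object of "built", so the gap sits immediately after word 8 ("built").
Base order: This chef had believed that Ingrid built what before Leila had approved every parcel.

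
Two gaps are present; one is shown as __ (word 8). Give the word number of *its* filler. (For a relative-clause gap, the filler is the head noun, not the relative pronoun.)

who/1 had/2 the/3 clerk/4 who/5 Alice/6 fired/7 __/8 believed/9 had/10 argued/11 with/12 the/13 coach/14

4

The marked gap is inside the relative clause, the direct object of "fired".
Its filler is the head noun "clerk" (via "who"), at word 4.
(The other dependency links word 1 to a gap after word 9.)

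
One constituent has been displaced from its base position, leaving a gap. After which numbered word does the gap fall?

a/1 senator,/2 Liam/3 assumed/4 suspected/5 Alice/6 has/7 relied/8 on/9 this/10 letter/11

The displaced element is "a senator" (word 2).
It is linked across 1 clause boundary (Ø).
It functions as the subject of "suspected", so the gap sits immediately after word 4 ("assumed").
Base order: Liam assumed that a senator suspected Alice has relied on this letter.

4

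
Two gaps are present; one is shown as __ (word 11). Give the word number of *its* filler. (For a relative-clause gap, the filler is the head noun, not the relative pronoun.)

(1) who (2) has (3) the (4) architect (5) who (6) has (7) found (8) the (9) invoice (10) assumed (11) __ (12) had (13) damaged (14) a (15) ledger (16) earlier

1

The marked gap is the subject of "damaged".
Its filler is the fronted wh-phrase "who", at word 1.
(The other dependency links word 4 to a gap after word 5.)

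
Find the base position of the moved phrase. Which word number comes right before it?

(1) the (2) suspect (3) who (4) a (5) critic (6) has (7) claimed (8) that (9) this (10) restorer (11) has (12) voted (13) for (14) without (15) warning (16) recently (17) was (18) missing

13

The displaced element is "the suspect" (word 2).
It is linked across 1 clause boundary (that).
It functions as the object of the preposition "for" of "voted", so the gap sits immediately after word 13 ("for").
Base order: A critic has claimed that this restorer has voted for the suspect without warning recently.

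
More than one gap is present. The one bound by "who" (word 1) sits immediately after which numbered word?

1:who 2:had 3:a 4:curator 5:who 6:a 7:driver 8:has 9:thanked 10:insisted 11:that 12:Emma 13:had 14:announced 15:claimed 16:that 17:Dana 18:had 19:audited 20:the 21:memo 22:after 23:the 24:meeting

14

The displaced element is "who" (word 1).
It is linked across 2 clause boundaries (that → Ø).
It functions as the subject of "claimed", so the gap sits immediately after word 14 ("announced").
Base order: A curator who a driver has thanked had insisted that Emma had announced who claimed that Dana had audited the memo after the meeting.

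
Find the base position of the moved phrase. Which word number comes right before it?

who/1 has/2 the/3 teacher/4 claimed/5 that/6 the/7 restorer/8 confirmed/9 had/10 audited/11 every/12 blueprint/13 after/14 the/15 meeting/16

The displaced element is "who" (word 1).
It is linked across 2 clause boundaries (that → Ø).
It functions as the subject of "audited", so the gap sits immediately after word 9 ("confirmed").
Base order: The teacher has claimed that the restorer confirmed that who had audited every blueprint after the meeting.

9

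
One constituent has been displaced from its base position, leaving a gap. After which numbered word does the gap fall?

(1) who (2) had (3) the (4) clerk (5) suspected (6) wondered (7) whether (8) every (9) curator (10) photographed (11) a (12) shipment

5

The displaced element is "who" (word 1).
It is linked across 1 clause boundary (Ø).
It functions as the subject of "wondered", so the gap sits immediately after word 5 ("suspected").
Base order: The clerk had suspected that who wondered whether every curator photographed a shipment.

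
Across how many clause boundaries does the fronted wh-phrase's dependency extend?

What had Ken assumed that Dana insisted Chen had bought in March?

2

"what" is extracted from the object of "bought".
Boundaries crossed, outermost first: [that], [Ø] — 2 in total.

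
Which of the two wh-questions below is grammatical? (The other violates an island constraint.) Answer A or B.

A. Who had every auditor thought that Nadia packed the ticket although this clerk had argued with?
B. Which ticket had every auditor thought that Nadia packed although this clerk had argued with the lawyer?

B

In A, the wh-phrase is extracted from inside an adjunct island (introduced by "although"), which blocks movement.
In B, the extraction path crosses only that-complement boundaries, which are transparent.
So B is grammatical.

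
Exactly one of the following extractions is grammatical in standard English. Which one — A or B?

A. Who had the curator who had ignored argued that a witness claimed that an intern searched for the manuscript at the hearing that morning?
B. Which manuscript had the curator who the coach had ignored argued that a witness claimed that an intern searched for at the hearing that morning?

In A, the wh-phrase is extracted from inside a complex-NP island (relative clause) (introduced by "who"), which blocks movement.
In B, the extraction path crosses only that-complement boundaries, which are transparent.
So B is grammatical.

B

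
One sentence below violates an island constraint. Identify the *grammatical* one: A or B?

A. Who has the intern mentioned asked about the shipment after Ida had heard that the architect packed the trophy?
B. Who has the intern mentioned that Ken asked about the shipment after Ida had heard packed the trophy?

In B, the wh-phrase is extracted from inside an adjunct island (introduced by "after"), which blocks movement.
In A, the extraction path crosses only that-complement boundaries, which are transparent.
So A is grammatical.

A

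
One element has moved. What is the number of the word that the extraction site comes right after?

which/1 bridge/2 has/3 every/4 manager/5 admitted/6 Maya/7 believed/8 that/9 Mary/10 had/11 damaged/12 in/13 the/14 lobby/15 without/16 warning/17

12

The displaced element is "which bridge" (word 2).
It is linked across 2 clause boundaries (Ø → that).
It functions as the direct object of "damaged", so the gap sits immediately after word 12 ("damaged").
Base order: Every manager has admitted Maya believed that Mary had damaged which bridge in the lobby without warning.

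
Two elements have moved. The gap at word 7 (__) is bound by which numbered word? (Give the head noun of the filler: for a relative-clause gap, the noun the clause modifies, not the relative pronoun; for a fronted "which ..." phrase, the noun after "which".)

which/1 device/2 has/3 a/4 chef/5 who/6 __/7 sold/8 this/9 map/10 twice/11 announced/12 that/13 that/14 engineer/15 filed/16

The marked gap is inside the relative clause, the subject of "sold".
Its filler is the head noun "chef" (via "who"), at word 5.
(The other dependency links word 2 to a gap after word 16.)

5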